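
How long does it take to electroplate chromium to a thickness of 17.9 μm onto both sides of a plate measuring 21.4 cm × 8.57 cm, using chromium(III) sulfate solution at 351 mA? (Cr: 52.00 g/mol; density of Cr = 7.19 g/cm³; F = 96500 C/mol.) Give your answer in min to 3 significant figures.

Plated area = 2 × 21.4 × 8.57 = 366.8 cm²
Volume = 366.8 × 17.9×10⁻⁴ cm = 0.6566 cm³
m(Cr) = 0.6566 × 7.19 = 4.721 g
n(Cr) = 4.721 / 52.00 = 0.09079 mol; n(e⁻) = 3 × 0.09079 = 0.2724 mol
Q = 0.2724 × 96500 = 26290 C
t = 26290 / 0.351 = 74900 s = 1250 min

1250 min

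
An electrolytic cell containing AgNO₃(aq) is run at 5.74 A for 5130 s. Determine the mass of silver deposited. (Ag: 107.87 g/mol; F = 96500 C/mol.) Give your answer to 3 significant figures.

32.9 g

Q = 5.74 A × 5130 s = 29450 C
Moles of electrons = 29450 / 96500 = 0.3052 mol
Ag⁺ + e⁻ → Ag, so n(Ag) = 0.3052 mol
m = 0.3052 × 107.87 = 32.9 g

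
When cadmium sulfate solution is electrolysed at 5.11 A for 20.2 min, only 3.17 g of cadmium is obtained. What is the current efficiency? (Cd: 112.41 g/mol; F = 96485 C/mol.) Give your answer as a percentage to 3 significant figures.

87.9%

Q = 5.11 × 1212 = 6193 C
n(e⁻) = 6193 / 96485 = 0.06419 mol
Cd²⁺ + 2e⁻ → Cd, so theoretical n(Cd) = 0.03210 mol → 3.608 g
Efficiency = 3.17 / 3.608 = 0.8786 = 87.9%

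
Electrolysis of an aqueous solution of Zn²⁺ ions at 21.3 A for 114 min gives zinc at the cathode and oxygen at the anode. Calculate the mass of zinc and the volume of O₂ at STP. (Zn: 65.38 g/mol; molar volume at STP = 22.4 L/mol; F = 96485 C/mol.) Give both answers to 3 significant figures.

49.4 g Zn; 8.46 L O₂

Q = 21.3 × 6840 = 1.457×10^5 C; n(e⁻) = 1.457×10^5 / 96485 = 1.510 mol
Cathode: Zn²⁺ + 2e⁻ → Zn → n(Zn) = 1.510/2 = 0.7550 mol → 49.4 g
Anode: 2H₂O → O₂ + 4H⁺ + 4e⁻ → n(O₂) = 1.510/4 = 0.3775 mol → 8.46 L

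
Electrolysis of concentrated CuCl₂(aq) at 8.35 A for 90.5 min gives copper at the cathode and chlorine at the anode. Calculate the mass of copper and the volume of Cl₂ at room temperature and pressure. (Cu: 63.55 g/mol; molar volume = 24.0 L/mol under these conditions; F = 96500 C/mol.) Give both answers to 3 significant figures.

14.9 g Cu; 5.64 L Cl₂

Q = 8.35 × 5430 = 45340 C; n(e⁻) = 45340 / 96500 = 0.4698 mol
Cathode: Cu²⁺ + 2e⁻ → Cu → n(Cu) = 0.4698/2 = 0.2349 mol → 14.9 g
Anode: 2Cl⁻ → Cl₂ + 2e⁻ → n(Cl₂) = 0.4698/2 = 0.2349 mol → 5.64 L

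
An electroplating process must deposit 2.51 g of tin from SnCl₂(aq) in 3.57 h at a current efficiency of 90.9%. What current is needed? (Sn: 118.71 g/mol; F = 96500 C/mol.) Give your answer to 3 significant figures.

n(Sn) = 2.51 / 118.71 = 0.02114 mol
Sn²⁺ + 2e⁻ → Sn, so n(e⁻) = 2 × 0.02114 = 0.04228 mol
Q = 0.04228 × 96500 / 0.909 = 4488 C
I = Q / t = 4488 / 12852 s = 0.349 A

0.349 A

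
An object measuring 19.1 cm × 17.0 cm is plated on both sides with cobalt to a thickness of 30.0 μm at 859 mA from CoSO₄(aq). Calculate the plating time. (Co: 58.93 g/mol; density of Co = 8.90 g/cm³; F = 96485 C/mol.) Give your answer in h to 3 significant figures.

18.4 h

Plated area = 2 × 19.1 × 17.0 = 649.4 cm²
Volume = 649.4 × 30.0×10⁻⁴ cm = 1.948 cm³
m(Co) = 1.948 × 8.90 = 17.34 g
n(Co) = 17.34 / 58.93 = 0.2942 mol; n(e⁻) = 2 × 0.2942 = 0.5884 mol
Q = 0.5884 × 96485 = 56770 C
t = 56770 / 0.859 = 66090 s = 18.4 h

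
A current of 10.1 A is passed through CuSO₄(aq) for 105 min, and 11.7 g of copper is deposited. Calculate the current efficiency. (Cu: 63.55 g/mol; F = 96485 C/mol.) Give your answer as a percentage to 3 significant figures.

Q = 10.1 × 6300 = 63630 C
n(e⁻) = 63630 / 96485 = 0.6595 mol
Cu²⁺ + 2e⁻ → Cu, so theoretical n(Cu) = 0.3298 mol → 20.96 g
Efficiency = 11.7 / 20.96 = 0.5582 = 55.8%

55.8%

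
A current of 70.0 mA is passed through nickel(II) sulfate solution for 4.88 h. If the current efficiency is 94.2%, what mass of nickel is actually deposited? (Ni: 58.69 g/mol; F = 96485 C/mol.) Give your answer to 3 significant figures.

Q = 0.0700 × 17568 = 1230 C
n(e⁻) = 1230 / 96485 = 0.01275 mol
Ni²⁺ + 2e⁻ → Ni, so theoretical m(Ni) = 0.006375 × 58.69 = 0.3741 g
Actual mass = 94.2% × 0.3741 = 0.352 g

0.352 g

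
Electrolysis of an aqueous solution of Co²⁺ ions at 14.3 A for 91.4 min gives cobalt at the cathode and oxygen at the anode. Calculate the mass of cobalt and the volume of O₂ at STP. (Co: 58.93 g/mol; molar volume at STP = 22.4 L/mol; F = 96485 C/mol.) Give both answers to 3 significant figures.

23.9 g Co; 4.55 L O₂

Q = 14.3 × 5484 = 78420 C; n(e⁻) = 78420 / 96485 = 0.8128 mol
Cathode: Co²⁺ + 2e⁻ → Co → n(Co) = 0.8128/2 = 0.4064 mol → 23.9 g
Anode: 2H₂O → O₂ + 4H⁺ + 4e⁻ → n(O₂) = 0.8128/4 = 0.2032 mol → 4.55 L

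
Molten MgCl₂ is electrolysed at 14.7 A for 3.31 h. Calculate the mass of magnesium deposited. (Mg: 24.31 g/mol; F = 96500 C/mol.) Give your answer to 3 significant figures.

Q = 14.7 A × 11916 s = 1.752×10^5 C
n(e⁻) = 1.752×10^5 / 96500 = 1.816 mol
Mg²⁺ + 2e⁻ → Mg, so n(Mg) = 1.816 / 2 = 0.9080 mol
m = 0.9080 × 24.31 = 22.1 g

22.1 g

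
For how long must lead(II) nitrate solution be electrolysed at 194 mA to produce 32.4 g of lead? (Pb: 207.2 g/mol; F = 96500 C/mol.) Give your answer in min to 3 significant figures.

2590 min

n(Pb) = 32.4 / 207.2 = 0.1564 mol
Pb²⁺ + 2e⁻ → Pb, so n(e⁻) = 2 × 0.1564 = 0.3128 mol
Q = 0.3128 × 96500 = 30190 C
t = Q / I = 30190 / 0.194 = 1.556×10^5 s = 2590 min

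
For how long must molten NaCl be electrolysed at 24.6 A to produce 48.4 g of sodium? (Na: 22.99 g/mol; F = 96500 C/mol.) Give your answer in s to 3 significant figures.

8260 s

n(Na) = 48.4 / 22.99 = 2.105 mol
Na⁺ + e⁻ → Na, so n(e⁻) = 2.105 mol
Q = 2.105 × 96500 = 2.031×10^5 C
t = Q / I = 2.031×10^5 / 24.6 = 8256 s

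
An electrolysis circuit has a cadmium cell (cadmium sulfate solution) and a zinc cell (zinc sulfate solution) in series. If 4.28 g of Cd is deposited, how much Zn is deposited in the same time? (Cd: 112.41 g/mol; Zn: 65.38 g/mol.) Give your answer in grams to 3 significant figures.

n(Cd) = 4.28 / 112.41 = 0.03807 mol
Cd²⁺ + 2e⁻ → Cd, so n(e⁻) = 2 × 0.03807 = 0.07614 mol
The cells are in series, so the same charge (and hence the same n(e⁻) = 0.07614 mol) passes through both.
Zn²⁺ + 2e⁻ → Zn, so n(Zn) = 0.07614 / 2 = 0.03807 mol
m(Zn) = 0.03807 × 65.38 = 2.49 g

2.49 g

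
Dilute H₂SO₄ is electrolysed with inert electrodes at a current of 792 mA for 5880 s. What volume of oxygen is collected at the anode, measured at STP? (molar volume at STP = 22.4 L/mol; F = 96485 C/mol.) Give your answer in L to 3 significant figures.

Charge passed = 0.792 × 5880 = 4657 C
n(e⁻) = 4657 / 96485 = 0.04827 mol
2H₂O → O₂ + 4H⁺ + 4e⁻, so n(O₂) = 0.04827 / 4 = 0.01207 mol
V = 0.01207 × 22.4 = 0.2704 L

0.270 L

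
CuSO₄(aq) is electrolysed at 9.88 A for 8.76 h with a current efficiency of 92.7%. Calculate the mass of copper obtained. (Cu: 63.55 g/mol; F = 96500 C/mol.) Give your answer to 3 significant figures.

95.1 g

Q = 9.88 × 31536 = 3.116×10^5 C
n(e⁻) = 3.116×10^5 / 96500 = 3.229 mol
Cu²⁺ + 2e⁻ → Cu, so theoretical m(Cu) = 1.615 × 63.55 = 102.6 g
Actual mass = 92.7% × 102.6 = 95.1 g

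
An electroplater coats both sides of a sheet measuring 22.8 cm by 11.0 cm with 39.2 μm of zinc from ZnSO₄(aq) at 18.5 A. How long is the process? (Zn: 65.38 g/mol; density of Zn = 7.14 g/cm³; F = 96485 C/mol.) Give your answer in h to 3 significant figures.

Plated area = 2 × 22.8 × 11.0 = 501.6 cm²
Volume = 501.6 × 39.2×10⁻⁴ cm = 1.966 cm³
m(Zn) = 1.966 × 7.14 = 14.04 g
n(Zn) = 14.04 / 65.38 = 0.2147 mol; n(e⁻) = 2 × 0.2147 = 0.4294 mol
Q = 0.4294 × 96485 = 41430 C
t = 41430 / 18.5 = 2239 s = 0.622 h

0.622 h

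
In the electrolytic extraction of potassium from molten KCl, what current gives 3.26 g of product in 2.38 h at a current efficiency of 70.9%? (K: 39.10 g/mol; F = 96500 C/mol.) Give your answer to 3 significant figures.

n(K) = 3.26 / 39.10 = 0.08338 mol
K⁺ + e⁻ → K, so n(e⁻) = 0.08338 mol
Q = 0.08338 × 96500 / 0.709 = 11350 C
I = Q / t = 11350 / 8568 s = 1.32 A

1.32 A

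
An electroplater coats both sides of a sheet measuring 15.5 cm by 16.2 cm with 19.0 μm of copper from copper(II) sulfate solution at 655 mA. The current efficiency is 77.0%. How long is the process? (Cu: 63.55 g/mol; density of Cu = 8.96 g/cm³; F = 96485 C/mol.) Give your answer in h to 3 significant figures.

14.3 h

Plated area = 2 × 15.5 × 16.2 = 502.2 cm²
Volume = 502.2 × 19.0×10⁻⁴ cm = 0.9542 cm³
m(Cu) = 0.9542 × 8.96 = 8.550 g
n(Cu) = 8.550 / 63.55 = 0.1345 mol; n(e⁻) = 2 × 0.1345 = 0.2690 mol
Q = 0.2690 × 96485 / 0.770 = 33710 C
t = 33710 / 0.655 = 51470 s = 14.3 h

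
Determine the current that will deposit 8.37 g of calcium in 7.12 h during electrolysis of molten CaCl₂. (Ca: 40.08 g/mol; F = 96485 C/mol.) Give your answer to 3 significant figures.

1.57 A

n(Ca) = 8.37 / 40.08 = 0.2088 mol
Ca²⁺ + 2e⁻ → Ca, so n(e⁻) = 2 × 0.2088 = 0.4176 mol
Q = 0.4176 × 96485 = 40290 C
I = Q / t = 40290 / 25632 s = 1.57 A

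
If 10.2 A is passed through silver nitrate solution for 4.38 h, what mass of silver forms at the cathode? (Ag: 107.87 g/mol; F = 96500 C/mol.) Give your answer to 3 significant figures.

180 g

Q = It = 10.2 × 15768 = 1.608×10^5 C
n(e⁻) = 1.608×10^5 / 96500 = 1.666 mol
Ag⁺ + e⁻ → Ag, so n(Ag) = 1.666 mol
m = 1.666 × 107.87 = 180 g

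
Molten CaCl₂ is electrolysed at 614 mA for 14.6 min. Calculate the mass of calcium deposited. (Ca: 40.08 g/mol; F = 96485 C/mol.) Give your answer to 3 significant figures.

Q = 0.614 A × 876 s = 537.9 C
n(e⁻) = Q/F = 537.9/96485 = 0.005575 mol
Ca²⁺ + 2e⁻ → Ca, so n(Ca) = 0.005575 / 2 = 0.002788 mol
m = 0.002788 × 40.08 = 0.112 g

0.112 g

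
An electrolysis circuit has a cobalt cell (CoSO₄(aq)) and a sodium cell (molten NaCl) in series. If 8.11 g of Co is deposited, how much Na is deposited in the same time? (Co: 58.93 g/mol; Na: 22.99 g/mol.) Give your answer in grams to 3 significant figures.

n(Co) = 8.11 / 58.93 = 0.1376 mol
Co²⁺ + 2e⁻ → Co, so n(e⁻) = 2 × 0.1376 = 0.2752 mol
Since the cells are in series, n(e⁻) in the Na cell is also 0.2752 mol.
Na⁺ + e⁻ → Na, so n(Na) = 0.2752 mol
m(Na) = 0.2752 × 22.99 = 6.33 g

6.33 g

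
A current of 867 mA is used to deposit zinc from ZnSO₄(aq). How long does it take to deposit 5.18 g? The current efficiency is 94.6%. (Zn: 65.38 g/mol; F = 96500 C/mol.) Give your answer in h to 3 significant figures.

5.18 h

n(Zn) = 5.18 / 65.38 = 0.07923 mol
Zn²⁺ + 2e⁻ → Zn, so n(e⁻) = 2 × 0.07923 = 0.1585 mol
Q = 0.1585 × 96500 / 0.946 = 16170 C
t = Q / I = 16170 / 0.867 = 18650 s = 5.18 h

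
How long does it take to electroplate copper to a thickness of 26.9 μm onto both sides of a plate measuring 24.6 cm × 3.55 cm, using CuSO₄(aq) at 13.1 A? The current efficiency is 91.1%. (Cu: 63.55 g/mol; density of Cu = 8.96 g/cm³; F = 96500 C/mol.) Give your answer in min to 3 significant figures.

Plated area = 2 × 24.6 × 3.55 = 174.7 cm²
Volume = 174.7 × 26.9×10⁻⁴ cm = 0.4699 cm³
m(Cu) = 0.4699 × 8.96 = 4.210 g
n(Cu) = 4.210 / 63.55 = 0.06625 mol; n(e⁻) = 2 × 0.06625 = 0.1325 mol
Q = 0.1325 × 96500 / 0.911 = 14040 C
t = 14040 / 13.1 = 1072 s = 17.9 min

17.9 min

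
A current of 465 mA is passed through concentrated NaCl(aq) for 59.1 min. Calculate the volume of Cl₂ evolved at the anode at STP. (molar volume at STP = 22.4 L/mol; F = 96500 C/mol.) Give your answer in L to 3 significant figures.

0.191 L

Q = It = 0.465 × 3546 = 1649 C
n(e⁻) = Q/F = 1649/96500 = 0.01709 mol
2Cl⁻ → Cl₂ + 2e⁻, so n(Cl₂) = 0.01709 / 2 = 0.008545 mol
V = 0.008545 × 22.4 = 0.1914 L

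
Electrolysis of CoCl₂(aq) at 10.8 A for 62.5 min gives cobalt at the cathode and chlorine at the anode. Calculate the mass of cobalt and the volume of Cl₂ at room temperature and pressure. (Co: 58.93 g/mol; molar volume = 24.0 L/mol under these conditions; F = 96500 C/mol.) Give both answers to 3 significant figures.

Q = 10.8 × 3750 = 40500 C; n(e⁻) = 40500 / 96500 = 0.4197 mol
Cathode: Co²⁺ + 2e⁻ → Co → n(Co) = 0.4197/2 = 0.2099 mol → 12.4 g
Anode: 2Cl⁻ → Cl₂ + 2e⁻ → n(Cl₂) = 0.4197/2 = 0.2099 mol → 5.04 L

12.4 g Co; 5.04 L Cl₂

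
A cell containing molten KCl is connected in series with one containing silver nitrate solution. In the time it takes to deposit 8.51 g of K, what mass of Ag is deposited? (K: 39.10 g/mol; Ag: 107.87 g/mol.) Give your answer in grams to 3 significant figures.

n(K) = 8.51 / 39.10 = 0.2176 mol
K⁺ + e⁻ → K, so n(e⁻) = 0.2176 mol
Same current for the same time ⇒ same n(e⁻) = 0.2176 mol in both cells.
Ag⁺ + e⁻ → Ag, so n(Ag) = 0.2176 mol
m(Ag) = 0.2176 × 107.87 = 23.5 g

23.5 g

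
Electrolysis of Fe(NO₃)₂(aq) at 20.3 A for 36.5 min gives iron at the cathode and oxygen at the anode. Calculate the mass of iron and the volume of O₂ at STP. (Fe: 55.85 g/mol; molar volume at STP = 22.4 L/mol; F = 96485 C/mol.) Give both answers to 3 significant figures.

Q = 20.3 × 2190 = 44460 C; n(e⁻) = 44460 / 96485 = 0.4608 mol
Cathode: Fe²⁺ + 2e⁻ → Fe → n(Fe) = 0.4608/2 = 0.2304 mol → 12.9 g
Anode: 2H₂O → O₂ + 4H⁺ + 4e⁻ → n(O₂) = 0.4608/4 = 0.1152 mol → 2.58 L

12.9 g Fe; 2.58 L O₂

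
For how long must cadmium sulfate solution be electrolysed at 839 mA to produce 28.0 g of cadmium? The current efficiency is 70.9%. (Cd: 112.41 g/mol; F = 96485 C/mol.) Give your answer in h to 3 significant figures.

n(Cd) = 28.0 / 112.41 = 0.2491 mol
Cd²⁺ + 2e⁻ → Cd, so n(e⁻) = 2 × 0.2491 = 0.4982 mol
Q = 0.4982 × 96485 / 0.709 = 67800 C
t = Q / I = 67800 / 0.839 = 80810 s = 22.4 h

22.4 h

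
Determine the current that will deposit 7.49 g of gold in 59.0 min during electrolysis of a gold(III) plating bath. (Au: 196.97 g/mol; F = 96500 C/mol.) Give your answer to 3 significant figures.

3.11 A

n(Au) = 7.49 / 196.97 = 0.03803 mol
Au³⁺ + 3e⁻ → Au, so n(e⁻) = 3 × 0.03803 = 0.1141 mol
Q = 0.1141 × 96500 = 11010 C
I = Q / t = 11010 / 3540 s = 3.11 A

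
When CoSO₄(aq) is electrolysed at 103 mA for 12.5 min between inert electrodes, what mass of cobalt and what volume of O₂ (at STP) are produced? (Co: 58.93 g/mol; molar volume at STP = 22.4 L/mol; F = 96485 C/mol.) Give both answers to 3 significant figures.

Q = 0.103 × 750 = 77.25 C; n(e⁻) = 77.25 / 96485 = 8.006×10^-4 mol
Cathode: Co²⁺ + 2e⁻ → Co → n(Co) = 8.006×10^-4/2 = 4.003×10^-4 mol → 0.0236 g
Anode: 2H₂O → O₂ + 4H⁺ + 4e⁻ → n(O₂) = 8.006×10^-4/4 = 2.002×10^-4 mol → 0.00448 L

0.0236 g Co; 0.00448 L O₂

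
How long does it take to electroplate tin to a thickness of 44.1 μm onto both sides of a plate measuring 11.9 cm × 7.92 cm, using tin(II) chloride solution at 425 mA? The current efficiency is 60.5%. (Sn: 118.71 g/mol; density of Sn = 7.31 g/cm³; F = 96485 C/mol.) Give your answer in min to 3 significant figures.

Plated area = 2 × 11.9 × 7.92 = 188.5 cm²
Volume = 188.5 × 44.1×10⁻⁴ cm = 0.8313 cm³
m(Sn) = 0.8313 × 7.31 = 6.077 g
n(Sn) = 6.077 / 118.71 = 0.05119 mol; n(e⁻) = 2 × 0.05119 = 0.1024 mol
Q = 0.1024 × 96485 / 0.605 = 16330 C
t = 16330 / 0.425 = 38420 s = 640 min

640 min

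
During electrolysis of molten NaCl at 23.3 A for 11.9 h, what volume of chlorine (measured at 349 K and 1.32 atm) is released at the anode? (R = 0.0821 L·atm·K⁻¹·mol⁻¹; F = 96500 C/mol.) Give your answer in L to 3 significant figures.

Charge passed = 23.3 × 42840 = 9.982×10^5 C
n(e⁻) = 9.982×10^5 / 96500 = 10.34 mol
2Cl⁻ → Cl₂ + 2e⁻, so n(Cl₂) = 10.34 / 2 = 5.170 mol
V = nRT/P = 5.170 × 0.0821 × 349 / 1.32 = 112.2 L

112 L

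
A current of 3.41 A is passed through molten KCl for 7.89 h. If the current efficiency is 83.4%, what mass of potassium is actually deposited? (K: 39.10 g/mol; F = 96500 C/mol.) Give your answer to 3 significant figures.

Q = 3.41 × 28404 = 96860 C
n(e⁻) = 96860 / 96500 = 1.004 mol
K⁺ + e⁻ → K, so theoretical m(K) = 1.004 × 39.10 = 39.26 g
Actual mass = 83.4% × 39.26 = 32.7 g

32.7 g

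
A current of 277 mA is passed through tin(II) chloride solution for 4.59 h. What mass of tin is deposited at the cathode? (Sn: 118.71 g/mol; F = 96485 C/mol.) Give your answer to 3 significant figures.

Q = 0.277 A × 16524 s = 4577 C
n(e⁻) = Q/F = 4577/96485 = 0.04744 mol
Sn²⁺ + 2e⁻ → Sn, so n(Sn) = 0.04744 / 2 = 0.02372 mol
m = 0.02372 × 118.71 = 2.82 g

2.82 g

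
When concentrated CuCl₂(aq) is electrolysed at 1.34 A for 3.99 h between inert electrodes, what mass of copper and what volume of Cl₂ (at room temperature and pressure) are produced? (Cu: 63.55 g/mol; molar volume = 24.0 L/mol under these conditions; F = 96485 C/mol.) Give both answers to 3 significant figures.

6.34 g Cu; 2.39 L Cl₂

Q = 1.34 × 14364 = 19250 C; n(e⁻) = 19250 / 96485 = 0.1995 mol
Cathode: Cu²⁺ + 2e⁻ → Cu → n(Cu) = 0.1995/2 = 0.09975 mol → 6.34 g
Anode: 2Cl⁻ → Cl₂ + 2e⁻ → n(Cl₂) = 0.1995/2 = 0.09975 mol → 2.39 L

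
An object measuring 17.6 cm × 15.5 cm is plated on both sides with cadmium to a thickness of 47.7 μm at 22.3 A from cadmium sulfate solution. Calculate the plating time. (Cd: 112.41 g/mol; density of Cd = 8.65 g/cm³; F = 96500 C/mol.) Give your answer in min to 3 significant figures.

Plated area = 2 × 17.6 × 15.5 = 545.6 cm²
Volume = 545.6 × 47.7×10⁻⁴ cm = 2.603 cm³
m(Cd) = 2.603 × 8.65 = 22.52 g
n(Cd) = 22.52 / 112.41 = 0.2003 mol; n(e⁻) = 2 × 0.2003 = 0.4006 mol
Q = 0.4006 × 96500 = 38660 C
t = 38660 / 22.3 = 1734 s = 28.9 min

28.9 min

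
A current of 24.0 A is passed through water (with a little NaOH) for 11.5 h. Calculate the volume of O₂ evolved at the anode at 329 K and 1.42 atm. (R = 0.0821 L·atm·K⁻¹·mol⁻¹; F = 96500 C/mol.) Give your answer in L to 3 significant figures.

Q = 24.0 A × 41400 s = 9.936×10^5 C
n(e⁻) = 9.936×10^5 / 96500 = 10.30 mol
2H₂O → O₂ + 4H⁺ + 4e⁻, so n(O₂) = 10.30 / 4 = 2.575 mol
V = nRT/P = 2.575 × 0.0821 × 329 / 1.42 = 48.98 L

49.0 L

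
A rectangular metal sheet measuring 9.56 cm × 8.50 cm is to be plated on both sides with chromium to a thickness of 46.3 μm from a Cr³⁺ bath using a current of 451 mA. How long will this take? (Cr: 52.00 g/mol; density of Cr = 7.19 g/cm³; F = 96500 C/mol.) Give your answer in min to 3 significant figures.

1110 min

Plated area = 2 × 9.56 × 8.50 = 162.5 cm²
Volume = 162.5 × 46.3×10⁻⁴ cm = 0.7524 cm³
m(Cr) = 0.7524 × 7.19 = 5.410 g
n(Cr) = 5.410 / 52.00 = 0.1040 mol; n(e⁻) = 3 × 0.1040 = 0.3120 mol
Q = 0.3120 × 96500 = 30110 C
t = 30110 / 0.451 = 66760 s = 1110 min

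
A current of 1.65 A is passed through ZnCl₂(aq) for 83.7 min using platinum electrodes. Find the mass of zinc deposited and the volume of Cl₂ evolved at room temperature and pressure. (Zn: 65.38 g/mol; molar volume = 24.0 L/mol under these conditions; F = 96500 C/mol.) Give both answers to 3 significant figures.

2.81 g Zn; 1.03 L Cl₂

Q = 1.65 × 5022 = 8286 C; n(e⁻) = 8286 / 96500 = 0.08587 mol
Cathode: Zn²⁺ + 2e⁻ → Zn → n(Zn) = 0.08587/2 = 0.04294 mol → 2.81 g
Anode: 2Cl⁻ → Cl₂ + 2e⁻ → n(Cl₂) = 0.08587/2 = 0.04294 mol → 1.03 L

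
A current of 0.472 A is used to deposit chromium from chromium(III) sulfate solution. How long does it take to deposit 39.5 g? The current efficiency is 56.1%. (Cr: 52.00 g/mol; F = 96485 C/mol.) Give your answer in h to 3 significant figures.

231 h

n(Cr) = 39.5 / 52.00 = 0.7596 mol
Cr³⁺ + 3e⁻ → Cr, so n(e⁻) = 3 × 0.7596 = 2.279 mol
Q = 2.279 × 96485 / 0.561 = 3.920×10^5 C
t = Q / I = 3.920×10^5 / 0.472 = 8.305×10^5 s = 231 h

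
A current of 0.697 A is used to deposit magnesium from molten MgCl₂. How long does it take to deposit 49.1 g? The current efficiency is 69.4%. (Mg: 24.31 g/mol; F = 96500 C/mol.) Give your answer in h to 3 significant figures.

224 h

n(Mg) = 49.1 / 24.31 = 2.020 mol
Mg²⁺ + 2e⁻ → Mg, so n(e⁻) = 2 × 2.020 = 4.040 mol
Q = 4.040 × 96500 / 0.694 = 5.618×10^5 C
t = Q / I = 5.618×10^5 / 0.697 = 8.060×10^5 s = 224 h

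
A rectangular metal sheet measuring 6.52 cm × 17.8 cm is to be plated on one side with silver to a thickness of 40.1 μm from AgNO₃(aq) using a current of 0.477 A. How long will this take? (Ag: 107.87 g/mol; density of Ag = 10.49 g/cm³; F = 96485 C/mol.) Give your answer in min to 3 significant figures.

153 min

Plated area = 6.52 × 17.8 = 116.1 cm²
Volume = 116.1 × 40.1×10⁻⁴ cm = 0.4656 cm³
m(Ag) = 0.4656 × 10.49 = 4.884 g
n(Ag) = 4.884 / 107.87 = 0.04528 mol; n(e⁻) = 0.04528 mol
Q = 0.04528 × 96485 = 4369 C
t = 4369 / 0.477 = 9159 s = 153 min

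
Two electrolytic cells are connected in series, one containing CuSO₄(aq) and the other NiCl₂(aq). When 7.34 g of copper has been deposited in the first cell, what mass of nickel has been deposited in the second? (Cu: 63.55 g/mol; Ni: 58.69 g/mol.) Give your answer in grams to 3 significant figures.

6.78 g

n(Cu) = 7.34 / 63.55 = 0.1155 mol
Cu²⁺ + 2e⁻ → Cu, so n(e⁻) = 2 × 0.1155 = 0.2310 mol
The cells are in series, so the same charge (and hence the same n(e⁻) = 0.2310 mol) passes through both.
Ni²⁺ + 2e⁻ → Ni, so n(Ni) = 0.2310 / 2 = 0.1155 mol
m(Ni) = 0.1155 × 58.69 = 6.78 g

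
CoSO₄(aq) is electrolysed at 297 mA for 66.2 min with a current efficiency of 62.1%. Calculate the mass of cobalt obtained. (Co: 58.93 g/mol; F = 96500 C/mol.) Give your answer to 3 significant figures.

Q = 0.297 × 3972 = 1180 C
n(e⁻) = 1180 / 96500 = 0.01223 mol
Co²⁺ + 2e⁻ → Co, so theoretical m(Co) = 0.006115 × 58.93 = 0.3604 g
Actual mass = 62.1% × 0.3604 = 0.224 g

0.224 g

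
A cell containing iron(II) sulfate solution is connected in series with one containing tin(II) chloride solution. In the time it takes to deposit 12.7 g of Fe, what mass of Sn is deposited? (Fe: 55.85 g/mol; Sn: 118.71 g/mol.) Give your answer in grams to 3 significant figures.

27.0 g

n(Fe) = 12.7 / 55.85 = 0.2274 mol
Fe²⁺ + 2e⁻ → Fe, so n(e⁻) = 2 × 0.2274 = 0.4548 mol
In series, the same 0.4548 mol of electrons flows through the second cell.
Sn²⁺ + 2e⁻ → Sn, so n(Sn) = 0.4548 / 2 = 0.2274 mol
m(Sn) = 0.2274 × 118.71 = 27.0 g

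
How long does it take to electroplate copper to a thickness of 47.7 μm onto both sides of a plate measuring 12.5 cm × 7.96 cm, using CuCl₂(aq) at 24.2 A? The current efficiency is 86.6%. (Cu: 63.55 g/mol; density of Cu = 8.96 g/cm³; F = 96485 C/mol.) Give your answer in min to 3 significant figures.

20.5 min

Plated area = 2 × 12.5 × 7.96 = 199.0 cm²
Volume = 199.0 × 47.7×10⁻⁴ cm = 0.9492 cm³
m(Cu) = 0.9492 × 8.96 = 8.505 g
n(Cu) = 8.505 / 63.55 = 0.1338 mol; n(e⁻) = 2 × 0.1338 = 0.2676 mol
Q = 0.2676 × 96485 / 0.866 = 29810 C
t = 29810 / 24.2 = 1232 s = 20.5 min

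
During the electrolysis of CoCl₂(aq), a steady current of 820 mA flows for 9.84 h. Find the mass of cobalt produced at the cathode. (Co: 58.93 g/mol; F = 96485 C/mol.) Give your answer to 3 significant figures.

8.87 g

Charge passed = 0.820 × 35424 = 29050 C
Moles of electrons = 29050 / 96485 = 0.3011 mol
Co²⁺ + 2e⁻ → Co, so n(Co) = 0.3011 / 2 = 0.1506 mol
m = 0.1506 × 58.93 = 8.87 g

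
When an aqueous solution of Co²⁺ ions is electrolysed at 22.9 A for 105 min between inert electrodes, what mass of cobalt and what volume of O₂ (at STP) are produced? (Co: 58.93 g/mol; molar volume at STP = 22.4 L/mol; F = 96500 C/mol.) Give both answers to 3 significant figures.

Q = 22.9 × 6300 = 1.443×10^5 C; n(e⁻) = 1.443×10^5 / 96500 = 1.495 mol
Cathode: Co²⁺ + 2e⁻ → Co → n(Co) = 1.495/2 = 0.7475 mol → 44.1 g
Anode: 2H₂O → O₂ + 4H⁺ + 4e⁻ → n(O₂) = 1.495/4 = 0.3738 mol → 8.37 L

44.1 g Co; 8.37 L O₂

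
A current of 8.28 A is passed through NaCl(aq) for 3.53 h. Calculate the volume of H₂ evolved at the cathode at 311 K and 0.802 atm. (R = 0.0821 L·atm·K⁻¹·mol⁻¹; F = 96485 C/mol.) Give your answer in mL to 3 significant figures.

Q = It = 8.28 × 12708 = 1.052×10^5 C
Moles of electrons = 1.052×10^5 / 96485 = 1.090 mol
2H⁺ + 2e⁻ → H₂, so n(H₂) = 1.090 / 2 = 0.5450 mol
V = nRT/P = 0.5450 × 0.0821 × 311 / 0.802 = 17.35 L
= 17400 mL

17400 mL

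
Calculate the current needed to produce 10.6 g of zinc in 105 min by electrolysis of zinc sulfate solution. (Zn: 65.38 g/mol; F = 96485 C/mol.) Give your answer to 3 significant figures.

4.97 A

n(Zn) = 10.6 / 65.38 = 0.1621 mol
Zn²⁺ + 2e⁻ → Zn, so n(e⁻) = 2 × 0.1621 = 0.3242 mol
Q = 0.3242 × 96485 = 31280 C
I = Q / t = 31280 / 6300 s = 4.97 A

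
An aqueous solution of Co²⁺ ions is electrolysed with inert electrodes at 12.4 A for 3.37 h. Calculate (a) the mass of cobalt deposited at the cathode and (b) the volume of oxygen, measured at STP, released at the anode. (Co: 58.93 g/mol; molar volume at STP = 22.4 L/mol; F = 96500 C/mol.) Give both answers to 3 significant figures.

45.9 g Co; 8.73 L O₂

Q = 12.4 × 12132 = 1.504×10^5 C; n(e⁻) = 1.504×10^5 / 96500 = 1.559 mol
Cathode: Co²⁺ + 2e⁻ → Co → n(Co) = 1.559/2 = 0.7795 mol → 45.9 g
Anode: 2H₂O → O₂ + 4H⁺ + 4e⁻ → n(O₂) = 1.559/4 = 0.3898 mol → 8.73 L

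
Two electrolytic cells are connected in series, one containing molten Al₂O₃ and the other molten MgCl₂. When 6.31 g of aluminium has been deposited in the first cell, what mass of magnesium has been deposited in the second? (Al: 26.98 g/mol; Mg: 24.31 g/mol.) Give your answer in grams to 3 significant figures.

8.53 g

n(Al) = 6.31 / 26.98 = 0.2339 mol
Al³⁺ + 3e⁻ → Al, so n(e⁻) = 3 × 0.2339 = 0.7017 mol
Same current for the same time ⇒ same n(e⁻) = 0.7017 mol in both cells.
Mg²⁺ + 2e⁻ → Mg, so n(Mg) = 0.7017 / 2 = 0.3509 mol
m(Mg) = 0.3509 × 24.31 = 8.53 g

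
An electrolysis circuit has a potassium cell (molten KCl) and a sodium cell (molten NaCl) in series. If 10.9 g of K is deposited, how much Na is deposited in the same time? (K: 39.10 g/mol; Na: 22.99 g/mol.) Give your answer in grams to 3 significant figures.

6.41 g

n(K) = 10.9 / 39.10 = 0.2788 mol
K⁺ + e⁻ → K, so n(e⁻) = 0.2788 mol
Same current for the same time ⇒ same n(e⁻) = 0.2788 mol in both cells.
Na⁺ + e⁻ → Na, so n(Na) = 0.2788 mol
m(Na) = 0.2788 × 22.99 = 6.41 g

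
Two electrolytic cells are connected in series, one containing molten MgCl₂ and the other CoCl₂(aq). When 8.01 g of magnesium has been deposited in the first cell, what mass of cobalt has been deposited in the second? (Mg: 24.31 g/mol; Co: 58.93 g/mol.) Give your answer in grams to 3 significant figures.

19.4 g

n(Mg) = 8.01 / 24.31 = 0.3295 mol
Mg²⁺ + 2e⁻ → Mg, so n(e⁻) = 2 × 0.3295 = 0.6590 mol
Same current for the same time ⇒ same n(e⁻) = 0.6590 mol in both cells.
Co²⁺ + 2e⁻ → Co, so n(Co) = 0.6590 / 2 = 0.3295 mol
m(Co) = 0.3295 × 58.93 = 19.4 g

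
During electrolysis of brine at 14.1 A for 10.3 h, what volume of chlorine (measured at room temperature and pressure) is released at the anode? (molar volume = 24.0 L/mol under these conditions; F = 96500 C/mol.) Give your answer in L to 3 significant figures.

65.0 L

Q = It = 14.1 × 37080 = 5.228×10^5 C
n(e⁻) = 5.228×10^5 / 96500 = 5.418 mol
2Cl⁻ → Cl₂ + 2e⁻, so n(Cl₂) = 5.418 / 2 = 2.709 mol
V = 2.709 × 24.0 = 65.02 L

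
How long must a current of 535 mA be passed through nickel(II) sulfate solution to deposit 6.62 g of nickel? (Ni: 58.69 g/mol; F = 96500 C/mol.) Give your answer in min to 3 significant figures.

n(Ni) = 6.62 / 58.69 = 0.1128 mol
Ni²⁺ + 2e⁻ → Ni, so n(e⁻) = 2 × 0.1128 = 0.2256 mol
Q = 0.2256 × 96500 = 21770 C
t = Q / I = 21770 / 0.535 = 40690 s = 678 min

678 min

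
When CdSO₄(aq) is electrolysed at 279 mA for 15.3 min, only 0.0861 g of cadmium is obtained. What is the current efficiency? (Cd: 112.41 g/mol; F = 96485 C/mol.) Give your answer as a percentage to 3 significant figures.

Q = 0.279 × 918 = 256.1 C
n(e⁻) = 256.1 / 96485 = 0.002654 mol
Cd²⁺ + 2e⁻ → Cd, so theoretical n(Cd) = 0.001327 mol → 0.1492 g
Efficiency = 0.0861 / 0.1492 = 0.5771 = 57.7%

57.7%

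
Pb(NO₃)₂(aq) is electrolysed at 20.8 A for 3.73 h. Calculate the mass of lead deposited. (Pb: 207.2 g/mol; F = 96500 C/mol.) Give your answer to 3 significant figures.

300 g

Q = 20.8 A × 13428 s = 2.793×10^5 C
n(e⁻) = 2.793×10^5 / 96500 = 2.894 mol
Pb²⁺ + 2e⁻ → Pb, so n(Pb) = 2.894 / 2 = 1.447 mol
m = 1.447 × 207.2 = 300 g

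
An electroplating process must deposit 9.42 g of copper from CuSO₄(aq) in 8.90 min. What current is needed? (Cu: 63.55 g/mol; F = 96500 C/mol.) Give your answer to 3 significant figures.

53.6 A

n(Cu) = 9.42 / 63.55 = 0.1482 mol
Cu²⁺ + 2e⁻ → Cu, so n(e⁻) = 2 × 0.1482 = 0.2964 mol
Q = 0.2964 × 96500 = 28600 C
I = Q / t = 28600 / 534 s = 53.6 A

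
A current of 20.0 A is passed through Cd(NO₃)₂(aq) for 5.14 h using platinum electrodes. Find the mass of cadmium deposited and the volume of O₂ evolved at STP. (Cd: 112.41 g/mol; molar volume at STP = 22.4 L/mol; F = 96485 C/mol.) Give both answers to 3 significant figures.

216 g Cd; 21.5 L O₂

Q = 20.0 × 18504 = 3.701×10^5 C; n(e⁻) = 3.701×10^5 / 96485 = 3.836 mol
Cathode: Cd²⁺ + 2e⁻ → Cd → n(Cd) = 3.836/2 = 1.918 mol → 216 g
Anode: 2H₂O → O₂ + 4H⁺ + 4e⁻ → n(O₂) = 3.836/4 = 0.9590 mol → 21.5 L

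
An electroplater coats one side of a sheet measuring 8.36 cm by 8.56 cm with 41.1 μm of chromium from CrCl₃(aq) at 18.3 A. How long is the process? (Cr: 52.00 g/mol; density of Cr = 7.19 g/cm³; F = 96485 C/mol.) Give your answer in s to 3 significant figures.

Plated area = 8.36 × 8.56 = 71.56 cm²
Volume = 71.56 × 41.1×10⁻⁴ cm = 0.2941 cm³
m(Cr) = 0.2941 × 7.19 = 2.115 g
n(Cr) = 2.115 / 52.00 = 0.04067 mol; n(e⁻) = 3 × 0.04067 = 0.1220 mol
Q = 0.1220 × 96485 = 11770 C
t = 11770 / 18.3 = 643.2 s

643 s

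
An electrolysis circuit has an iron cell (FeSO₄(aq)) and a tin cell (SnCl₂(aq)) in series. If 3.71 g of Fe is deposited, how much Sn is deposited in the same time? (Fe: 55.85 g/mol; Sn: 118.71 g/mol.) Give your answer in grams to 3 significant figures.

7.89 g

n(Fe) = 3.71 / 55.85 = 0.06643 mol
Fe²⁺ + 2e⁻ → Fe, so n(e⁻) = 2 × 0.06643 = 0.1329 mol
The cells are in series, so the same charge (and hence the same n(e⁻) = 0.1329 mol) passes through both.
Sn²⁺ + 2e⁻ → Sn, so n(Sn) = 0.1329 / 2 = 0.06645 mol
m(Sn) = 0.06645 × 118.71 = 7.89 g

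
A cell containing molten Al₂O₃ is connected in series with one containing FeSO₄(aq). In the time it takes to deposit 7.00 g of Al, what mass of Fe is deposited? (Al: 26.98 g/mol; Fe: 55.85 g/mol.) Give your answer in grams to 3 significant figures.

21.7 g

n(Al) = 7.00 / 26.98 = 0.2595 mol
Al³⁺ + 3e⁻ → Al, so n(e⁻) = 3 × 0.2595 = 0.7785 mol
Same current for the same time ⇒ same n(e⁻) = 0.7785 mol in both cells.
Fe²⁺ + 2e⁻ → Fe, so n(Fe) = 0.7785 / 2 = 0.3893 mol
m(Fe) = 0.3893 × 55.85 = 21.7 g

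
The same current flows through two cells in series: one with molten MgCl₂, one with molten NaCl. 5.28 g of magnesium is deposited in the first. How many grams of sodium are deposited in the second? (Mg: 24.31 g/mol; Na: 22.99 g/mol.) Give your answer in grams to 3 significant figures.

n(Mg) = 5.28 / 24.31 = 0.2172 mol
Mg²⁺ + 2e⁻ → Mg, so n(e⁻) = 2 × 0.2172 = 0.4344 mol
In series, the same 0.4344 mol of electrons flows through the second cell.
Na⁺ + e⁻ → Na, so n(Na) = 0.4344 mol
m(Na) = 0.4344 × 22.99 = 9.99 g

9.99 g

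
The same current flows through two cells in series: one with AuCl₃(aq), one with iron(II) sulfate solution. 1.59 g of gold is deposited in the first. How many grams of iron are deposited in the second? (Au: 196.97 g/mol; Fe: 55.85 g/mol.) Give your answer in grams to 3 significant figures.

0.676 g

n(Au) = 1.59 / 196.97 = 0.008072 mol
Au³⁺ + 3e⁻ → Au, so n(e⁻) = 3 × 0.008072 = 0.02422 mol
In series, the same 0.02422 mol of electrons flows through the second cell.
Fe²⁺ + 2e⁻ → Fe, so n(Fe) = 0.02422 / 2 = 0.01211 mol
m(Fe) = 0.01211 × 55.85 = 0.676 g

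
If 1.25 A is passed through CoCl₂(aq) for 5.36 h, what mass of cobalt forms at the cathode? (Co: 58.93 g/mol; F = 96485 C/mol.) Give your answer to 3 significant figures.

Q = 1.25 A × 19296 s = 24120 C
n(e⁻) = Q/F = 24120/96485 = 0.2500 mol
Co²⁺ + 2e⁻ → Co, so n(Co) = 0.2500 / 2 = 0.1250 mol
m = 0.1250 × 58.93 = 7.37 g

7.37 g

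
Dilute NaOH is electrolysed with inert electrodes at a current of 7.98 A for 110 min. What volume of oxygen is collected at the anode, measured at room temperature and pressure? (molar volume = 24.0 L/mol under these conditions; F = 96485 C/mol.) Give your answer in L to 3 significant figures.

3.28 L

Q = 7.98 A × 6600 s = 52670 C
Moles of electrons = 52670 / 96485 = 0.5459 mol
2H₂O → O₂ + 4H⁺ + 4e⁻, so n(O₂) = 0.5459 / 4 = 0.1365 mol
V = 0.1365 × 24.0 = 3.276 L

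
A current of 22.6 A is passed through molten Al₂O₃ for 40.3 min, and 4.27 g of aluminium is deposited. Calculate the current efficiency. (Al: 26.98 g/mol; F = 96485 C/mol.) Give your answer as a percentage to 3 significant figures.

83.8%

Q = 22.6 × 2418 = 54650 C
n(e⁻) = 54650 / 96485 = 0.5664 mol
Al³⁺ + 3e⁻ → Al, so theoretical n(Al) = 0.1888 mol → 5.094 g
Efficiency = 4.27 / 5.094 = 0.8382 = 83.8%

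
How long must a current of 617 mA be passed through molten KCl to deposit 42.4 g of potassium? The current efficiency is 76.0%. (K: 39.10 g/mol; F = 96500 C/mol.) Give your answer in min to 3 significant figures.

n(K) = 42.4 / 39.10 = 1.084 mol
K⁺ + e⁻ → K, so n(e⁻) = 1.084 mol
Q = 1.084 × 96500 / 0.760 = 1.376×10^5 C
t = Q / I = 1.376×10^5 / 0.617 = 2.230×10^5 s = 3720 min

3720 min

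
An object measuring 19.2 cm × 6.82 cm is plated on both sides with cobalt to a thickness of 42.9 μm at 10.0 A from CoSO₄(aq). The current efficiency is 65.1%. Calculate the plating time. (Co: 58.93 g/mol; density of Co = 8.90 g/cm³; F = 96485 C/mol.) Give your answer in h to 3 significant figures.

1.40 h

Plated area = 2 × 19.2 × 6.82 = 261.9 cm²
Volume = 261.9 × 42.9×10⁻⁴ cm = 1.124 cm³
m(Co) = 1.124 × 8.90 = 10.00 g
n(Co) = 10.00 / 58.93 = 0.1697 mol; n(e⁻) = 2 × 0.1697 = 0.3394 mol
Q = 0.3394 × 96485 / 0.651 = 50300 C
t = 50300 / 10.0 = 5030 s = 1.40 h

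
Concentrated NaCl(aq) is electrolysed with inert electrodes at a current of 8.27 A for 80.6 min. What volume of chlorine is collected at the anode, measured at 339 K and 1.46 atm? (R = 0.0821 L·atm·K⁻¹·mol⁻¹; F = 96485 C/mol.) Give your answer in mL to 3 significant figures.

Q = 8.27 A × 4836 s = 39990 C
Moles of electrons = 39990 / 96485 = 0.4145 mol
2Cl⁻ → Cl₂ + 2e⁻, so n(Cl₂) = 0.4145 / 2 = 0.2073 mol
V = nRT/P = 0.2073 × 0.0821 × 339 / 1.46 = 3.952 L
= 3950 mL

3950 mL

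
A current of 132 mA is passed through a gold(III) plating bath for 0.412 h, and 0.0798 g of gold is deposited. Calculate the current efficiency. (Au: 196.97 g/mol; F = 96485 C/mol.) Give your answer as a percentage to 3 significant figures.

59.9%

Q = 0.132 × 1483.2 = 195.8 C
n(e⁻) = 195.8 / 96485 = 0.002029 mol
Au³⁺ + 3e⁻ → Au, so theoretical n(Au) = 6.763×10^-4 mol → 0.1332 g
Efficiency = 0.0798 / 0.1332 = 0.5991 = 59.9%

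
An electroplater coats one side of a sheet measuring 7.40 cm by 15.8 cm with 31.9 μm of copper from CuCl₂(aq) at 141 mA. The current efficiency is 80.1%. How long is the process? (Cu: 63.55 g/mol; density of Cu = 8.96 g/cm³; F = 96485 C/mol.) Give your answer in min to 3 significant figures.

1500 min

Plated area = 7.40 × 15.8 = 116.9 cm²
Volume = 116.9 × 31.9×10⁻⁴ cm = 0.3729 cm³
m(Cu) = 0.3729 × 8.96 = 3.341 g
n(Cu) = 3.341 / 63.55 = 0.05257 mol; n(e⁻) = 2 × 0.05257 = 0.1051 mol
Q = 0.1051 × 96485 / 0.801 = 12660 C
t = 12660 / 0.141 = 89790 s = 1500 min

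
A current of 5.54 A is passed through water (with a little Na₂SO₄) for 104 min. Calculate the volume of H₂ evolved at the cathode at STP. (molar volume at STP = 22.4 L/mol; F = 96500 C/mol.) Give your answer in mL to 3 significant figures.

4010 mL

Charge passed = 5.54 × 6240 = 34570 C
n(e⁻) = 34570 / 96500 = 0.3582 mol
2H⁺ + 2e⁻ → H₂, so n(H₂) = 0.3582 / 2 = 0.1791 mol
V = 0.1791 × 22.4 = 4.012 L
= 4010 mL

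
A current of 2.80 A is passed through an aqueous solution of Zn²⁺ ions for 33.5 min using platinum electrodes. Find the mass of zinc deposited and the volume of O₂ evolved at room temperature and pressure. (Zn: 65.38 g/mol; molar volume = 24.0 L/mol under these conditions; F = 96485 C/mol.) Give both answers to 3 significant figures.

Q = 2.80 × 2010 = 5628 C; n(e⁻) = 5628 / 96485 = 0.05833 mol
Cathode: Zn²⁺ + 2e⁻ → Zn → n(Zn) = 0.05833/2 = 0.02917 mol → 1.91 g
Anode: 2H₂O → O₂ + 4H⁺ + 4e⁻ → n(O₂) = 0.05833/4 = 0.01458 mol → 0.350 L

1.91 g Zn; 0.350 L O₂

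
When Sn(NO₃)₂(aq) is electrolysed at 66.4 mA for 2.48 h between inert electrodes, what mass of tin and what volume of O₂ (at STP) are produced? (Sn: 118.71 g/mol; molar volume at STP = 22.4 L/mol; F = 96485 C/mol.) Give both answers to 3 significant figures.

Q = 0.0664 × 8928 = 592.8 C; n(e⁻) = 592.8 / 96485 = 0.006144 mol
Cathode: Sn²⁺ + 2e⁻ → Sn → n(Sn) = 0.006144/2 = 0.003072 mol → 0.365 g
Anode: 2H₂O → O₂ + 4H⁺ + 4e⁻ → n(O₂) = 0.006144/4 = 0.001536 mol → 0.0344 L

0.365 g Sn; 0.0344 L O₂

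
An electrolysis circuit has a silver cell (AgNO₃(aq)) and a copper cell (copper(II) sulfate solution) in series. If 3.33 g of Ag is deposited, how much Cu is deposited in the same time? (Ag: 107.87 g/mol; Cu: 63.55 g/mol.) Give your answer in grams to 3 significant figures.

n(Ag) = 3.33 / 107.87 = 0.03087 mol
Ag⁺ + e⁻ → Ag, so n(e⁻) = 0.03087 mol
In series, the same 0.03087 mol of electrons flows through the second cell.
Cu²⁺ + 2e⁻ → Cu, so n(Cu) = 0.03087 / 2 = 0.01544 mol
m(Cu) = 0.01544 × 63.55 = 0.981 g

0.981 g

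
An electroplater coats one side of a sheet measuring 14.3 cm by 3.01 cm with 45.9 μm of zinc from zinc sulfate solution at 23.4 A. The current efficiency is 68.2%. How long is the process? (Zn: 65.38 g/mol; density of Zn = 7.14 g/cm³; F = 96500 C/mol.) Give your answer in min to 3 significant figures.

Plated area = 14.3 × 3.01 = 43.04 cm²
Volume = 43.04 × 45.9×10⁻⁴ cm = 0.1976 cm³
m(Zn) = 0.1976 × 7.14 = 1.411 g
n(Zn) = 1.411 / 65.38 = 0.02158 mol; n(e⁻) = 2 × 0.02158 = 0.04316 mol
Q = 0.04316 × 96500 / 0.682 = 6107 C
t = 6107 / 23.4 = 261.0 s = 4.35 min

4.35 min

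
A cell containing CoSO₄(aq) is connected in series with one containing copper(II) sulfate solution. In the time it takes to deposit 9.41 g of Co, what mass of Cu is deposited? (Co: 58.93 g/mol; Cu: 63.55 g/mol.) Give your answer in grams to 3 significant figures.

n(Co) = 9.41 / 58.93 = 0.1597 mol
Co²⁺ + 2e⁻ → Co, so n(e⁻) = 2 × 0.1597 = 0.3194 mol
The cells are in series, so the same charge (and hence the same n(e⁻) = 0.3194 mol) passes through both.
Cu²⁺ + 2e⁻ → Cu, so n(Cu) = 0.3194 / 2 = 0.1597 mol
m(Cu) = 0.1597 × 63.55 = 10.1 g

10.1 g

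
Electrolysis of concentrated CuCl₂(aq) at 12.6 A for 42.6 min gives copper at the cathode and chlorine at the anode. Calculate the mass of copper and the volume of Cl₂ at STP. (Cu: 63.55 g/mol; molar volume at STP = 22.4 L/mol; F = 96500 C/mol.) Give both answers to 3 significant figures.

10.6 g Cu; 3.74 L Cl₂

Q = 12.6 × 2556 = 32210 C; n(e⁻) = 32210 / 96500 = 0.3338 mol
Cathode: Cu²⁺ + 2e⁻ → Cu → n(Cu) = 0.3338/2 = 0.1669 mol → 10.6 g
Anode: 2Cl⁻ → Cl₂ + 2e⁻ → n(Cl₂) = 0.3338/2 = 0.1669 mol → 3.74 L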